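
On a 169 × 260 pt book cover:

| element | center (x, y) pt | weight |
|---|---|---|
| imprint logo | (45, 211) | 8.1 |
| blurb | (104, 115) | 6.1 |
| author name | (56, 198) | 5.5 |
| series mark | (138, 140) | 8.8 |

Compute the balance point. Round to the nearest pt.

Weights sum to 8.1 + 6.1 + 5.5 + 8.8 = 28.5.
x: (8.1·45 + 6.1·104 + 5.5·56 + 8.8·138) / 28.5 = 2521.3 / 28.5 ≈ 88.47
y: (8.1·211 + 6.1·115 + 5.5·198 + 8.8·140) / 28.5 = 4731.6 / 28.5 ≈ 166.02

(88, 166)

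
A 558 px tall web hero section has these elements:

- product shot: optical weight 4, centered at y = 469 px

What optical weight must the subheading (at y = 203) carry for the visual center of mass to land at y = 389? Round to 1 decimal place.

Known: weight 4 with moment 4·469 = 1876.
For the centroid to hit 389: (1876 + w·203) / (4 + w) = 389.
So w = (389·4 − 1876)/(203 − 389) = -320/-186 ≈ 1.72.

w ≈ 1.7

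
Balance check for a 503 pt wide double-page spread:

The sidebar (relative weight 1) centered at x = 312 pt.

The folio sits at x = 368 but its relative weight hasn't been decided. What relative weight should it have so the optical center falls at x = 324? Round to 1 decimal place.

The single fixed element contributes weight 1, moment 1·312 = 312.
Set Σw·x/Σw = 324: (312 + 368w) = 324·(1 + w).
Rearranging, w·(368 − 324) = 324·1 − 312 = 12, so w ≈ 12/44 = 0.27.

w ≈ 0.3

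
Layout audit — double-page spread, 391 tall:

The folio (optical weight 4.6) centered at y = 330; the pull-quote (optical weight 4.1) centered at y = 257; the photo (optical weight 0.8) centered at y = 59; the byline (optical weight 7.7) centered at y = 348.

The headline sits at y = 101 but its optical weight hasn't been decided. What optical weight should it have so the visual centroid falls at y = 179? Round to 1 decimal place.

w ≈ 28.5

Existing Σw = 17.2 (4.6 + 4.1 + 0.8 + 7.7); existing moment 4.6·330 + 4.1·257 + 0.8·59 + 7.7·348 = 5298.5.
For the centroid to hit 179: (5298.5 + w·101) / (17.2 + w) = 179.
Solving: w = (179·17.2 − 5298.5) / (101 − 179) = -2219.7 / -78 ≈ 28.46.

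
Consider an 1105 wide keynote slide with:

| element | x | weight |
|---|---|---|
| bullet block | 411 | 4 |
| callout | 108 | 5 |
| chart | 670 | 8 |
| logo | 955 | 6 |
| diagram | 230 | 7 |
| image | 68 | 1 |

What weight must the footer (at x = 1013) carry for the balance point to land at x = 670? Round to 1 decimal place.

Fixed elements: Σw = 4 + 5 + 8 + 6 + 7 + 1 = 31, Σw·x = 4·411 + 5·108 + 8·670 + 6·955 + 7·230 + 1·68 = 14952.
Set Σw·x/Σw = 670: (14952 + 1013w) = 670·(31 + w).
Solving: w = (670·31 − 14952) / (1013 − 670) = 5818 / 343 ≈ 16.96.

w ≈ 17.0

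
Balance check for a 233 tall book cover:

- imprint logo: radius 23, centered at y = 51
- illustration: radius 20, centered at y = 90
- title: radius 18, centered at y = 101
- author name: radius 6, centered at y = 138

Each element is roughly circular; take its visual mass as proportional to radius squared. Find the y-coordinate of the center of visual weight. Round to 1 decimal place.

y ≈ 78.1

r² weights: imprint logo 23² = 529, illustration 20² = 400, title 18² = 324, author name 6² = 36. Total = 1289.
y: (529·51 + 400·90 + 324·101 + 36·138) / 1289 = 100671 / 1289 ≈ 78.10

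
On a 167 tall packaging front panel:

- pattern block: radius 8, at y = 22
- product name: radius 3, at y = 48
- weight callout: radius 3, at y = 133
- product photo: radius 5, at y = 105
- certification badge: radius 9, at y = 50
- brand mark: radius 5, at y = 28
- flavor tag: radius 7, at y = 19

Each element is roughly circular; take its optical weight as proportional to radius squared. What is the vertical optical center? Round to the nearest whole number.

Weights ∝ r²: pattern block 8² = 64, product name 3² = 9, weight callout 3² = 9, product photo 5² = 25, certification badge 9² = 81, brand mark 5² = 25, flavor tag 7² = 49; Σw = 262.
y-moment: 64·22 + 9·48 + 9·133 + 25·105 + 81·50 + 25·28 + 49·19 = 11343; centroid 11343/262 ≈ 43.29.

y ≈ 43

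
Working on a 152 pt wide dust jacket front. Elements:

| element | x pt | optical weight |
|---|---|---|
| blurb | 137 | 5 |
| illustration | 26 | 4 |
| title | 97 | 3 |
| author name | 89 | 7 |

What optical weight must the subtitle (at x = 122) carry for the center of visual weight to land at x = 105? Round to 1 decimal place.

Existing Σw = 19 (5 + 4 + 3 + 7); existing moment 5·137 + 4·26 + 3·97 + 7·89 = 1703.
Set Σw·x/Σw = 105: (1703 + 122w) = 105·(19 + w).
Rearranging, w·(122 − 105) = 105·19 − 1703 = 292, so w ≈ 292/17 = 17.18.

w ≈ 17.2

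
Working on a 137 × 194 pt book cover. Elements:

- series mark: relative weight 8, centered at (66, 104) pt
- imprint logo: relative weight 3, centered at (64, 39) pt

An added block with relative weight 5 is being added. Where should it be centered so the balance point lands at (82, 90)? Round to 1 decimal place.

With the added block, Σw becomes 8 + 3 + 5 = 16.
Along x: (720 + 5·x) / 16 = 82 (existing moment 8·66 + 3·64 = 720) ⇒ x = (1312 − 720) / 5 ≈ 118.40.
Along y: (949 + 5·y) / 16 = 90 (existing moment 8·104 + 3·39 = 949) ⇒ y = (1440 − 949) / 5 ≈ 98.20.

(118.4, 98.2)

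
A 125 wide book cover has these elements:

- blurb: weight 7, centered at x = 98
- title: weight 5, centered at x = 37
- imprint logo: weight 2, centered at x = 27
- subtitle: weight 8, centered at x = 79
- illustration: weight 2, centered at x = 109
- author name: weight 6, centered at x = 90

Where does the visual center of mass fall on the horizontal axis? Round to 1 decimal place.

x ≈ 77.2

Weights sum to 7 + 5 + 2 + 8 + 2 + 6 = 30.
Σw·x = 2315; x̄ = 2315/30 ≈ 77.17.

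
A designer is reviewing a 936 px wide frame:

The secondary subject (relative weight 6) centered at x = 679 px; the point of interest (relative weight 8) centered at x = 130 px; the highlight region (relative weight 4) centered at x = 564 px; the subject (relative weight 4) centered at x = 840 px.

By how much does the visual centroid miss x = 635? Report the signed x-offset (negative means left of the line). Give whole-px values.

≈ -147 px

Σw = 6 + 8 + 4 + 4 = 22.
x-moment: 6·679 + 8·130 + 4·564 + 4·840 = 10730; centroid 10730/22 ≈ 487.73.
Offset from x = 635: 487.73 − 635 ≈ -147.27.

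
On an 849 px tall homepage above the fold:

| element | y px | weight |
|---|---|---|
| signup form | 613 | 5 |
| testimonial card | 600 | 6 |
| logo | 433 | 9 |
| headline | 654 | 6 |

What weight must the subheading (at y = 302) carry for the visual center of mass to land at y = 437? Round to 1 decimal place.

w ≈ 23.1

Existing Σw = 26 (5 + 6 + 9 + 6); existing moment 5·613 + 6·600 + 9·433 + 6·654 = 14486.
Balance at y = 437 requires (14486 + w·302) / (26 + w) = 437.
Solving: w = (437·26 − 14486) / (302 − 437) = -3124 / -135 ≈ 23.14.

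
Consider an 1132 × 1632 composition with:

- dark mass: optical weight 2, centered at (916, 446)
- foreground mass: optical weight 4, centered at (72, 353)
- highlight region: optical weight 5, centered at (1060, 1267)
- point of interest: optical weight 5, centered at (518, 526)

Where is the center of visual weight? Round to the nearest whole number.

(626, 704)

Total weight = 2 + 4 + 5 + 5 = 16.
x-moment: 2·916 + 4·72 + 5·1060 + 5·518 = 10010; centroid 10010/16 ≈ 625.62.
y-moment: 2·446 + 4·353 + 5·1267 + 5·526 = 11269; centroid 11269/16 ≈ 704.31.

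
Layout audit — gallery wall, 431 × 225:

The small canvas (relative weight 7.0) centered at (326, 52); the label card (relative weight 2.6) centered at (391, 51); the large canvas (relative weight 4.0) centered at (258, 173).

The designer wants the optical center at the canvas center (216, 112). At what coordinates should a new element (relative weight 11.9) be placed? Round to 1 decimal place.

(98.9, 140.1)

After adding the new element, total weight = 7.0 + 2.6 + 4.0 + 11.9 = 25.5.
x: target moment 25.5×216 = 5508.0; current 7.0·326 + 2.6·391 + 4.0·258 = 4330.6; the new element supplies 1177.4, so x = 1177.4/11.9 ≈ 98.94.
y: target moment 25.5×112 = 2856.0; current 7.0·52 + 2.6·51 + 4.0·173 = 1188.6; the new element supplies 1667.4, so y = 1667.4/11.9 ≈ 140.12.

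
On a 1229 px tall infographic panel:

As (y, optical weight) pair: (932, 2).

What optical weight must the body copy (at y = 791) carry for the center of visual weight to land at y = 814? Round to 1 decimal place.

The single fixed element contributes weight 2, moment 2·932 = 1864.
Balance at y = 814 requires (1864 + w·791) / (2 + w) = 814.
Solving: w = (814·2 − 1864) / (791 − 814) = -236 / -23 ≈ 10.26.

w ≈ 10.3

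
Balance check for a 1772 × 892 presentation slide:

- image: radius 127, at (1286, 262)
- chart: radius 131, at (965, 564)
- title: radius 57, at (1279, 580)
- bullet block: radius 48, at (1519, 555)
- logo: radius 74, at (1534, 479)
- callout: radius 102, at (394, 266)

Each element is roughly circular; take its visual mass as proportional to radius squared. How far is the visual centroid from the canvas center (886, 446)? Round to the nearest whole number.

r² weights: image 127² = 16129, chart 131² = 17161, title 57² = 3249, bullet block 48² = 2304, logo 74² = 5476, callout 102² = 10404. Total = 54723.
x: moment 57456866 / weight 54723 ≈ 1049.96
Σw·y = 22458210; ȳ = 22458210/54723 ≈ 410.40.
From (886, 446): dx = 163.96, dy = -35.60, so the distance is √(dx²+dy²) ≈ 167.78.

≈ 168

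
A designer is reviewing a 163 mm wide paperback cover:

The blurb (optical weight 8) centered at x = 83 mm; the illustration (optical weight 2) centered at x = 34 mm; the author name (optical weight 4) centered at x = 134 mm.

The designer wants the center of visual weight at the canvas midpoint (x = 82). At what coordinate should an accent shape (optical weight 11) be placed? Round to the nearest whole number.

x ≈ 71

After adding the accent shape, total weight = 8 + 2 + 4 + 11 = 25.
x: need Σw·x = 25·82 = 2050. Existing = 8·83 + 2·34 + 4·134 = 1268. Remainder 782 / 11 ≈ 71.09.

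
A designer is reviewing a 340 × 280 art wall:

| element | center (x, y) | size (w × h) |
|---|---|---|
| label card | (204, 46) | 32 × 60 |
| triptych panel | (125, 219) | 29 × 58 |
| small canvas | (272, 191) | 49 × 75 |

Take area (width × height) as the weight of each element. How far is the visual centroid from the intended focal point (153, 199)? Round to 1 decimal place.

Areas: label card 32·60 = 1920, triptych panel 29·58 = 1682, small canvas 49·75 = 3675. Total weight = 7277.
x-moment: 1920·204 + 1682·125 + 3675·272 = 1601530; centroid 1601530/7277 ≈ 220.08.
y-moment: 1920·46 + 1682·219 + 3675·191 = 1158603; centroid 1158603/7277 ≈ 159.21.
Offset from (153, 199): Δx ≈ 67.08, Δy ≈ -39.79; distance = √(Δx² + Δy²) ≈ 77.99.

≈ 78.0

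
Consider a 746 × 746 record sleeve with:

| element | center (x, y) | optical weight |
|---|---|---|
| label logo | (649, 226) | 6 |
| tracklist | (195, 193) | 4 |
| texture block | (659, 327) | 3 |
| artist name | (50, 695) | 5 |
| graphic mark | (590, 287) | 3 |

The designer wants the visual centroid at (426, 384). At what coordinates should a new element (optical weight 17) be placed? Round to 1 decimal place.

(442.2, 420.4)

With the new element, Σw becomes 6 + 4 + 3 + 5 + 3 + 17 = 38.
Along x: (8671 + 17·x) / 38 = 426 (existing moment 6·649 + 4·195 + 3·659 + 5·50 + 3·590 = 8671) ⇒ x = (16188 − 8671) / 17 ≈ 442.18.
Along y: (7445 + 17·y) / 38 = 384 (existing moment 6·226 + 4·193 + 3·327 + 5·695 + 3·287 = 7445) ⇒ y = (14592 − 7445) / 17 ≈ 420.41.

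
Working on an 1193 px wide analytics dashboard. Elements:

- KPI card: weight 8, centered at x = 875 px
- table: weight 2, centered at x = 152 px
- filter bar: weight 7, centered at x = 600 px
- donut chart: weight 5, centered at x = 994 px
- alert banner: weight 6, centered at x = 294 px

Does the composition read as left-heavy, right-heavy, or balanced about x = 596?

right-heavy

Weights sum to 8 + 2 + 7 + 5 + 6 = 28.
Σw·x = 8·875 + 2·152 + 7·600 + 5·994 + 6·294 = 18238, so x̄ = 18238/28 ≈ 651.36.
651.4 vs midline 596 → right-heavy.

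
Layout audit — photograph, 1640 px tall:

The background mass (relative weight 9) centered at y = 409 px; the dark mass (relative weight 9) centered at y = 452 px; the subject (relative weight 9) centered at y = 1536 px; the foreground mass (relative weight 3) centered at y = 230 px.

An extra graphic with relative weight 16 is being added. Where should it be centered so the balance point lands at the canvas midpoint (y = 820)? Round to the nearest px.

New total weight: (9 + 9 + 9 + 3) + 16 = 46.
y: need Σw·y = 46·820 = 37720. Existing = 9·409 + 9·452 + 9·1536 + 3·230 = 22263. Remainder 15457 / 16 ≈ 966.06.

y ≈ 966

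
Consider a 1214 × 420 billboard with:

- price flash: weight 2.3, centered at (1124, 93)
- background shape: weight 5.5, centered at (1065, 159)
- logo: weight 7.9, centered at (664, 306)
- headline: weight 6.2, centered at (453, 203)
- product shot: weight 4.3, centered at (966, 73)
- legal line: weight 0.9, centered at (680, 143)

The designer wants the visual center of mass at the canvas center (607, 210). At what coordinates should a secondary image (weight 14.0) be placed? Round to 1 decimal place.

With the secondary image, Σw becomes 2.3 + 5.5 + 7.9 + 6.2 + 4.3 + 0.9 + 14.0 = 41.1.
Along x: (21262.7 + 14.0·x) / 41.1 = 607 (existing moment 2.3·1124 + 5.5·1065 + 7.9·664 + 6.2·453 + 4.3·966 + 0.9·680 = 21262.7) ⇒ x = (24947.7 − 21262.7) / 14.0 ≈ 263.21.
Along y: (5207.0 + 14.0·y) / 41.1 = 210 (existing moment 2.3·93 + 5.5·159 + 7.9·306 + 6.2·203 + 4.3·73 + 0.9·143 = 5207.0) ⇒ y = (8631.0 − 5207.0) / 14.0 ≈ 244.57.

(263.2, 244.6)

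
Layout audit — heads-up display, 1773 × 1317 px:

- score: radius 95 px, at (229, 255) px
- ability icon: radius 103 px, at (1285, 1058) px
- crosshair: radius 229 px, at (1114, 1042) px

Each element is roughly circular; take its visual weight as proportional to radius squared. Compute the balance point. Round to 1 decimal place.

(1028.4, 945.8)

r² weights: score 95² = 9025, ability icon 103² = 10609, crosshair 229² = 52441. Total = 72075.
x-moment: 9025·229 + 10609·1285 + 52441·1114 = 74118564; centroid 74118564/72075 ≈ 1028.35.
y-moment: 9025·255 + 10609·1058 + 52441·1042 = 68169219; centroid 68169219/72075 ≈ 945.81.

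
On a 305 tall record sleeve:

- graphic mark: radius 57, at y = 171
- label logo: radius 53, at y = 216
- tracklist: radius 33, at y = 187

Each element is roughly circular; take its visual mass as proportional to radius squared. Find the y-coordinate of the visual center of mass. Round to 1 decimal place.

Weights ∝ r²: graphic mark 57² = 3249, label logo 53² = 2809, tracklist 33² = 1089; Σw = 7147.
y-moment: 3249·171 + 2809·216 + 1089·187 = 1365966; centroid 1365966/7147 ≈ 191.12.

y ≈ 191.1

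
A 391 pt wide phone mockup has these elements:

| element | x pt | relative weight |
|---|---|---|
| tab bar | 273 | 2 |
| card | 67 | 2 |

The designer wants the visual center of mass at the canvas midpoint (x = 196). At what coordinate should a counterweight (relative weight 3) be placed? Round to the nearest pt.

x ≈ 231

New total weight: (2 + 2) + 3 = 7.
x: target moment 7×196 = 1372; current 2·273 + 2·67 = 680; the counterweight supplies 692, so x = 692/3 ≈ 230.67.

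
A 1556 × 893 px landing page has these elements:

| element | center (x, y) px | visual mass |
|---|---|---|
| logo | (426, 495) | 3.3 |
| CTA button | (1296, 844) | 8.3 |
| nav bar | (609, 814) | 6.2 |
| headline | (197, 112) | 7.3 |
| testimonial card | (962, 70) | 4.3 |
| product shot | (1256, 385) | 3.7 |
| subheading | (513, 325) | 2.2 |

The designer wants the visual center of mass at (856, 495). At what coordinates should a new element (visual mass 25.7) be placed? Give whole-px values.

After adding the new element, total weight = 3.3 + 8.3 + 6.2 + 7.3 + 4.3 + 3.7 + 2.2 + 25.7 = 61.0.
Along x: (27288.9 + 25.7·x) / 61.0 = 856 (existing moment 3.3·426 + 8.3·1296 + 6.2·609 + 7.3·197 + 4.3·962 + 3.7·1256 + 2.2·513 = 27288.9) ⇒ x = (52216.0 − 27288.9) / 25.7 ≈ 969.93.
Along y: (16943.6 + 25.7·y) / 61.0 = 495 (existing moment 3.3·495 + 8.3·844 + 6.2·814 + 7.3·112 + 4.3·70 + 3.7·385 + 2.2·325 = 16943.6) ⇒ y = (30195.0 − 16943.6) / 25.7 ≈ 515.62.

(970, 516)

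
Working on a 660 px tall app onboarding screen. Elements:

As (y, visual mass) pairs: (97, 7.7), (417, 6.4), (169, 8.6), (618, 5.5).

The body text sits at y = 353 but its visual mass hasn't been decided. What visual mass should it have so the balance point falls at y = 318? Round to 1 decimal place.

w ≈ 20.0

Existing Σw = 28.2 (7.7 + 6.4 + 8.6 + 5.5); existing moment 7.7·97 + 6.4·417 + 8.6·169 + 5.5·618 = 8268.1.
Balance at y = 318 requires (8268.1 + w·353) / (28.2 + w) = 318.
Solving: w = (318·28.2 − 8268.1) / (353 − 318) = 699.5 / 35 ≈ 19.99.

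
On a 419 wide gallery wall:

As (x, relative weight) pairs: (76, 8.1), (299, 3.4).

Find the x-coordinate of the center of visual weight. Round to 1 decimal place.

x ≈ 141.9

Weights sum to 8.1 + 3.4 = 11.5.
x-moment: 8.1·76 + 3.4·299 = 1632.2; centroid 1632.2/11.5 ≈ 141.93.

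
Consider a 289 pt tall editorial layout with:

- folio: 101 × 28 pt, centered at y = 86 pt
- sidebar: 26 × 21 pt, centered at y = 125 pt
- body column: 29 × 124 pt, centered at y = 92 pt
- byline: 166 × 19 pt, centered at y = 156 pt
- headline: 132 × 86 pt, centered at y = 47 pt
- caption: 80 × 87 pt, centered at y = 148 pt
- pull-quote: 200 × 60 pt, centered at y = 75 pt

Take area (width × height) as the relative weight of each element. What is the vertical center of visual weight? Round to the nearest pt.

Areas → weights: folio 101·28 = 2828, sidebar 26·21 = 546, body column 29·124 = 3596, byline 166·19 = 3154, headline 132·86 = 11352, caption 80·87 = 6960, pull-quote 200·60 = 12000; Σw = 40436.
Σw·y = 3597938; ȳ = 3597938/40436 ≈ 88.98.

y ≈ 89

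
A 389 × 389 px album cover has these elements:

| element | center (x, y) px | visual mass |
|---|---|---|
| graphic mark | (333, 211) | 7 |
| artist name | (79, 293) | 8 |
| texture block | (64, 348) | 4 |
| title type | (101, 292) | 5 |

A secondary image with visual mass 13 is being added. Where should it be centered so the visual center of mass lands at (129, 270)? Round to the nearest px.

New total weight: (7 + 8 + 4 + 5) + 13 = 37.
x: target moment 37×129 = 4773; current 7·333 + 8·79 + 4·64 + 5·101 = 3724; the secondary image supplies 1049, so x = 1049/13 ≈ 80.69.
y: target moment 37×270 = 9990; current 7·211 + 8·293 + 4·348 + 5·292 = 6673; the secondary image supplies 3317, so y = 3317/13 ≈ 255.15.

(81, 255)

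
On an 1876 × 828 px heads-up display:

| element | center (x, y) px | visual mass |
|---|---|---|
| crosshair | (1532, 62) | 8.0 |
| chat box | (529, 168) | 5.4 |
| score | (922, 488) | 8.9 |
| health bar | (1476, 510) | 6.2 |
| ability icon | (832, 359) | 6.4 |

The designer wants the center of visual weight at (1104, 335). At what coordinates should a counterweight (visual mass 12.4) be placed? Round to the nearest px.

With the counterweight, Σw becomes 8.0 + 5.4 + 8.9 + 6.2 + 6.4 + 12.4 = 47.3.
x: need Σw·x = 47.3·1104 = 52219.2. Existing = 8.0·1532 + 5.4·529 + 8.9·922 + 6.2·1476 + 6.4·832 = 37794.4. Remainder 14424.8 / 12.4 ≈ 1163.29.
y: need Σw·y = 47.3·335 = 15845.5. Existing = 8.0·62 + 5.4·168 + 8.9·488 + 6.2·510 + 6.4·359 = 11206.0. Remainder 4639.5 / 12.4 ≈ 374.15.

(1163, 374)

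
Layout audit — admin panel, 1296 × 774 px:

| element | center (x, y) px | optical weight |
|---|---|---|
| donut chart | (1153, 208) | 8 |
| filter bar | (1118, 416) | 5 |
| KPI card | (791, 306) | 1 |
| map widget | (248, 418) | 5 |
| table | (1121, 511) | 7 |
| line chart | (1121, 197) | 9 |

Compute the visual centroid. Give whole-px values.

(994, 328)

Weights sum to 8 + 5 + 1 + 5 + 7 + 9 = 35.
Σw·x = 34781; x̄ = 34781/35 ≈ 993.74.
y: moment 11490 / weight 35 ≈ 328.29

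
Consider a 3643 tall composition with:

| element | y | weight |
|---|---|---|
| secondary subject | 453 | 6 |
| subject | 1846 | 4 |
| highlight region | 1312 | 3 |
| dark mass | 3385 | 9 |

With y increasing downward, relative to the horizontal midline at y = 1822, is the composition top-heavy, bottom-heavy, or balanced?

Σw = 6 + 4 + 3 + 9 = 22.
y: (6·453 + 4·1846 + 3·1312 + 9·3385) / 22 = 44503 / 22 ≈ 2022.86
2022.9 lies below (larger y than) the midline 1822, so the layout is bottom-heavy.

bottom-heavy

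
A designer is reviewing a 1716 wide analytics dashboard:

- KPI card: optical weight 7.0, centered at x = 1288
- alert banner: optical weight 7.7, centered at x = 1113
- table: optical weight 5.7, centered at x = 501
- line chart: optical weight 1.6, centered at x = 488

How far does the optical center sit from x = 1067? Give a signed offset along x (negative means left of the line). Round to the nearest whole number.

Σw = 7.0 + 7.7 + 5.7 + 1.6 = 22.0.
x: (7.0·1288 + 7.7·1113 + 5.7·501 + 1.6·488) / 22.0 = 21222.6 / 22.0 ≈ 964.66
Offset from x = 1067: 964.66 − 1067 ≈ -102.34.

≈ -102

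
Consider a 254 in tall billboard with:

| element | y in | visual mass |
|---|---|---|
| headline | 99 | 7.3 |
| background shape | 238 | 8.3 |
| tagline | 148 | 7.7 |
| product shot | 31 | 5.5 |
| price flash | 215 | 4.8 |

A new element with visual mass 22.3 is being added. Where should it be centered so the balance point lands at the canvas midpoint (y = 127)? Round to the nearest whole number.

y ≈ 92

New total weight: (7.3 + 8.3 + 7.7 + 5.5 + 4.8) + 22.3 = 55.9.
y: target moment 55.9×127 = 7099.3; current 7.3·99 + 8.3·238 + 7.7·148 + 5.5·31 + 4.8·215 = 5040.2; the new element supplies 2059.1, so y = 2059.1/22.3 ≈ 92.34.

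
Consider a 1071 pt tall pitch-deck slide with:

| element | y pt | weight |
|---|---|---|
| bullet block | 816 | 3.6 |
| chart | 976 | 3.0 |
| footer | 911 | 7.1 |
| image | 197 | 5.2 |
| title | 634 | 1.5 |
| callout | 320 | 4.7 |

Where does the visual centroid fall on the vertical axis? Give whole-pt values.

Total weight = 3.6 + 3.0 + 7.1 + 5.2 + 1.5 + 4.7 = 25.1.
y-moment: 3.6·816 + 3.0·976 + 7.1·911 + 5.2·197 + 1.5·634 + 4.7·320 = 15813.1; centroid 15813.1/25.1 ≈ 630.00.

y ≈ 630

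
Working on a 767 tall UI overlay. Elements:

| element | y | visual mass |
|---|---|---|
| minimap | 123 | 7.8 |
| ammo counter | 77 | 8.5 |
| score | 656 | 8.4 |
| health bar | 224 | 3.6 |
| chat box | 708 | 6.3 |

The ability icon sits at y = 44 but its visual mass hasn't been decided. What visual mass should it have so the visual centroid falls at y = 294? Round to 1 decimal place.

Known weights sum to 7.8 + 8.5 + 8.4 + 3.6 + 6.3 = 34.6; their moment is 7.8·123 + 8.5·77 + 8.4·656 + 3.6·224 + 6.3·708 = 12391.1.
For the centroid to hit 294: (12391.1 + w·44) / (34.6 + w) = 294.
Solving: w = (294·34.6 − 12391.1) / (44 − 294) = -2218.7 / -250 ≈ 8.87.

w ≈ 8.9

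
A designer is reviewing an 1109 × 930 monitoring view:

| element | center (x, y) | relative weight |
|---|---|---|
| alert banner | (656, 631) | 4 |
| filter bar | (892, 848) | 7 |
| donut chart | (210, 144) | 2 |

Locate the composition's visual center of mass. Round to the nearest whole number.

Total weight = 4 + 7 + 2 = 13.
x-moment: 4·656 + 7·892 + 2·210 = 9288; centroid 9288/13 ≈ 714.46.
y-moment: 4·631 + 7·848 + 2·144 = 8748; centroid 8748/13 ≈ 672.92.

(714, 673)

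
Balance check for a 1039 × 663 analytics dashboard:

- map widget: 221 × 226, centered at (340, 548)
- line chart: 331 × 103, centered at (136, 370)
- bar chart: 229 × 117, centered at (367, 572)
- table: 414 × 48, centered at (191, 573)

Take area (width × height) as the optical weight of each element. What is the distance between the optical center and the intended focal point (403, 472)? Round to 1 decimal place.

Areas: map widget 221·226 = 49946, line chart 331·103 = 34093, bar chart 229·117 = 26793, table 414·48 = 19872. Total weight = 130704.
x-moment: 49946·340 + 34093·136 + 26793·367 + 19872·191 = 35246871; centroid 35246871/130704 ≈ 269.67.
y-moment: 49946·548 + 34093·370 + 26793·572 + 19872·573 = 66697070; centroid 66697070/130704 ≈ 510.29.
Offset from (403, 472): Δx ≈ -133.33, Δy ≈ 38.29; distance = √(Δx² + Δy²) ≈ 138.72.

≈ 138.7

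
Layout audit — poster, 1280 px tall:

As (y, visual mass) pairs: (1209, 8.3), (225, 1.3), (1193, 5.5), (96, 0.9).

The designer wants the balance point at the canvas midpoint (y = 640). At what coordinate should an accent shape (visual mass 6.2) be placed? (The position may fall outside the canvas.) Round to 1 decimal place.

After adding the accent shape, total weight = 8.3 + 1.3 + 5.5 + 0.9 + 6.2 = 22.2.
Along y: (16975.1 + 6.2·y) / 22.2 = 640 (existing moment 8.3·1209 + 1.3·225 + 5.5·1193 + 0.9·96 = 16975.1) ⇒ y = (14208.0 − 16975.1) / 6.2 ≈ -446.31.

y ≈ -446.3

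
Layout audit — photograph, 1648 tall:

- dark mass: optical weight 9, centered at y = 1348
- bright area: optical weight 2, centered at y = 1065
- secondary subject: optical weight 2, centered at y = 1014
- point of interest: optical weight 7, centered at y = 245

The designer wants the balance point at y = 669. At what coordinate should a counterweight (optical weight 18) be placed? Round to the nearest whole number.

New total weight: (9 + 2 + 2 + 7) + 18 = 38.
y: need Σw·y = 38·669 = 25422. Existing = 9·1348 + 2·1065 + 2·1014 + 7·245 = 18005. Remainder 7417 / 18 ≈ 412.06.

y ≈ 412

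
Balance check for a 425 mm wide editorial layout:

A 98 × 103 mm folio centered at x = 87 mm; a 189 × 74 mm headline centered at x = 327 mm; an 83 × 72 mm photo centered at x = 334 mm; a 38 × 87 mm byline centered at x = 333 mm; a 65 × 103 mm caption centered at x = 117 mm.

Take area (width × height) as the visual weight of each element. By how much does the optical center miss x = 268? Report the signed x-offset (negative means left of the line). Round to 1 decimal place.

≈ -35.0 mm

Areas → weights: folio 98·103 = 10094, headline 189·74 = 13986, photo 83·72 = 5976, byline 38·87 = 3306, caption 65·103 = 6695; Σw = 40057.
x-moment: 10094·87 + 13986·327 + 5976·334 + 3306·333 + 6695·117 = 9331797; centroid 9331797/40057 ≈ 232.96.
Offset from x = 268: 232.96 − 268 ≈ -35.04.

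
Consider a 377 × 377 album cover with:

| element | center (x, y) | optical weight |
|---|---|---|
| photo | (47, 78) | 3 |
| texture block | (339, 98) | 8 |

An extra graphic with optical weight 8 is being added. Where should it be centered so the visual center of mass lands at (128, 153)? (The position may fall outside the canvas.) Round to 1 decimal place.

(-52.6, 236.1)

With the extra graphic, Σw becomes 3 + 8 + 8 = 19.
x: target moment 19×128 = 2432; current 3·47 + 8·339 = 2853; the extra graphic supplies -421, so x = -421/8 ≈ -52.62.
y: target moment 19×153 = 2907; current 3·78 + 8·98 = 1018; the extra graphic supplies 1889, so y = 1889/8 ≈ 236.12.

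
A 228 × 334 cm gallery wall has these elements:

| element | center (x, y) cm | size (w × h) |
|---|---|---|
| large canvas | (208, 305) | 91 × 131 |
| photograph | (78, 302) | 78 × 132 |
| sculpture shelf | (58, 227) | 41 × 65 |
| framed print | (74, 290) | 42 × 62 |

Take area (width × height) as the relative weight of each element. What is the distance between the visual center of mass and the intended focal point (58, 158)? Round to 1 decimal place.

≈ 155.6 cm

Areas: large canvas 91·131 = 11921, photograph 78·132 = 10296, sculpture shelf 41·65 = 2665, framed print 42·62 = 2604. Total weight = 27486.
x: (11921·208 + 10296·78 + 2665·58 + 2604·74) / 27486 = 3629922 / 27486 ≈ 132.06
y: (11921·305 + 10296·302 + 2665·227 + 2604·290) / 27486 = 8105412 / 27486 ≈ 294.89
From (58, 158): dx = 74.06, dy = 136.89, so the distance is √(dx²+dy²) ≈ 155.64.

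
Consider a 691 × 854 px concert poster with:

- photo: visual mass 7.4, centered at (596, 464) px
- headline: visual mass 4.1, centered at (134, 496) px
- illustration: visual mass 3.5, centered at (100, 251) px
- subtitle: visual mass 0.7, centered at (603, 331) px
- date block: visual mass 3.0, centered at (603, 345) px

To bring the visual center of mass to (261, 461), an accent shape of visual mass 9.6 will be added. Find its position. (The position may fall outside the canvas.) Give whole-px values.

After adding the accent shape, total weight = 7.4 + 4.1 + 3.5 + 0.7 + 3.0 + 9.6 = 28.3.
Along x: (7540.9 + 9.6·x) / 28.3 = 261 (existing moment 7.4·596 + 4.1·134 + 3.5·100 + 0.7·603 + 3.0·603 = 7540.9) ⇒ x = (7386.3 − 7540.9) / 9.6 ≈ -16.10.
Along y: (7612.4 + 9.6·y) / 28.3 = 461 (existing moment 7.4·464 + 4.1·496 + 3.5·251 + 0.7·331 + 3.0·345 = 7612.4) ⇒ y = (13046.3 − 7612.4) / 9.6 ≈ 566.03.

(-16, 566)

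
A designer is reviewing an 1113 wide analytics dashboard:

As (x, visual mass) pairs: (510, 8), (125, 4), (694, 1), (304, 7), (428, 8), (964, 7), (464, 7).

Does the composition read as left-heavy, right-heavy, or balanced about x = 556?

left-heavy

Total weight = 8 + 4 + 1 + 7 + 8 + 7 + 7 = 42.
x: moment 20822 / weight 42 ≈ 495.76
Since 495.8 is left of 556, the composition reads left-heavy.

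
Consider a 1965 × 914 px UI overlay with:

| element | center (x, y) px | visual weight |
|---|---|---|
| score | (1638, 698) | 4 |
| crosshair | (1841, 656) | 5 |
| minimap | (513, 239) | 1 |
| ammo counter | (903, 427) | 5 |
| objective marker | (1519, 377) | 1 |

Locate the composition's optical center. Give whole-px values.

Total weight = 4 + 5 + 1 + 5 + 1 = 16.
x-moment: 4·1638 + 5·1841 + 1·513 + 5·903 + 1·1519 = 22304; centroid 22304/16 ≈ 1394.00.
y-moment: 4·698 + 5·656 + 1·239 + 5·427 + 1·377 = 8823; centroid 8823/16 ≈ 551.44.

(1394, 551)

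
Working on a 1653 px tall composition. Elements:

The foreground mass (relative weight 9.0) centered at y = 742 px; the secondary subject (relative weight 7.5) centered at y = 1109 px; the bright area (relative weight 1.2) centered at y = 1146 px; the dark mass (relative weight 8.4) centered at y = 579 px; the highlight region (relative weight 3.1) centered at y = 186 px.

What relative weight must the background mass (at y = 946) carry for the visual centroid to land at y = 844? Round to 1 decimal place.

w ≈ 27.8

Existing Σw = 29.2 (9.0 + 7.5 + 1.2 + 8.4 + 3.1); existing moment 9.0·742 + 7.5·1109 + 1.2·1146 + 8.4·579 + 3.1·186 = 21810.9.
Balance at y = 844 requires (21810.9 + w·946) / (29.2 + w) = 844.
Solving: w = (844·29.2 − 21810.9) / (946 − 844) = 2833.9 / 102 ≈ 27.78.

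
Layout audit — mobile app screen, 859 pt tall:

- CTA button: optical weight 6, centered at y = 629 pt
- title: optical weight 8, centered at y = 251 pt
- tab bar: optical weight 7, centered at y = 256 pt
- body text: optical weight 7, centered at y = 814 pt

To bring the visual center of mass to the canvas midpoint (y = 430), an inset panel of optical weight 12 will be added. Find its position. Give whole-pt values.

After adding the inset panel, total weight = 6 + 8 + 7 + 7 + 12 = 40.
Along y: (13272 + 12·y) / 40 = 430 (existing moment 6·629 + 8·251 + 7·256 + 7·814 = 13272) ⇒ y = (17200 − 13272) / 12 ≈ 327.33.

y ≈ 327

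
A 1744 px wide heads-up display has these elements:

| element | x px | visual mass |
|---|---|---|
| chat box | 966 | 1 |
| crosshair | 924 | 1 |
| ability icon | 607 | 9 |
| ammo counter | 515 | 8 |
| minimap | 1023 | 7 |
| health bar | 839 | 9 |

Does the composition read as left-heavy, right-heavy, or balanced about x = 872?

Total weight = 1 + 1 + 9 + 8 + 7 + 9 = 35.
Σw·x = 26185; x̄ = 26185/35 ≈ 748.14.
Since 748.1 is left of 872, the composition reads left-heavy.

left-heavy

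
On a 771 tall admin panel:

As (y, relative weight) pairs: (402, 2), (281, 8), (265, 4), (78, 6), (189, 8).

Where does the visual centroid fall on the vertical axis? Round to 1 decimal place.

Weights sum to 2 + 8 + 4 + 6 + 8 = 28.
Σw·y = 2·402 + 8·281 + 4·265 + 6·78 + 8·189 = 6092, so ȳ = 6092/28 ≈ 217.57.

y ≈ 217.6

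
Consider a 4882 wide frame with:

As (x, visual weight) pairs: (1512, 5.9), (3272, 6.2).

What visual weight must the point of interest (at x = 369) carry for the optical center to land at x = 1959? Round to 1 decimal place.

Fixed elements: Σw = 5.9 + 6.2 = 12.1, Σw·x = 5.9·1512 + 6.2·3272 = 29207.2.
For the centroid to hit 1959: (29207.2 + w·369) / (12.1 + w) = 1959.
So w = (1959·12.1 − 29207.2)/(369 − 1959) = -5503.3/-1590 ≈ 3.46.

w ≈ 3.5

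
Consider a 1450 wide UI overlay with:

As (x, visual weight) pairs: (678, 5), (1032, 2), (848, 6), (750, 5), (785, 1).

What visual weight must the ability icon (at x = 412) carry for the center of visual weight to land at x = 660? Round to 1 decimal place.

w ≈ 10.2

Existing Σw = 19 (5 + 2 + 6 + 5 + 1); existing moment 5·678 + 2·1032 + 6·848 + 5·750 + 1·785 = 15077.
Set Σw·x/Σw = 660: (15077 + 412w) = 660·(19 + w).
So w = (660·19 − 15077)/(412 − 660) = -2537/-248 ≈ 10.23.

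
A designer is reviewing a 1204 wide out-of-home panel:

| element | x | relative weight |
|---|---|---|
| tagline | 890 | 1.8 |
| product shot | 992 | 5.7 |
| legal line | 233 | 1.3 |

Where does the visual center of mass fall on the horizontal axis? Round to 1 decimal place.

x ≈ 859.0

Total weight = 1.8 + 5.7 + 1.3 = 8.8.
x: (1.8·890 + 5.7·992 + 1.3·233) / 8.8 = 7559.3 / 8.8 ≈ 859.01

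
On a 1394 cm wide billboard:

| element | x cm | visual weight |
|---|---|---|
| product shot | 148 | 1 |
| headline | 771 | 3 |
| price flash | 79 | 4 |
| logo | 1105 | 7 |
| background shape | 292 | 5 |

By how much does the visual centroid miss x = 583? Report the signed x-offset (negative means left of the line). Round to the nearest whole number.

Total weight = 1 + 3 + 4 + 7 + 5 = 20.
x-moment: 1·148 + 3·771 + 4·79 + 7·1105 + 5·292 = 11972; centroid 11972/20 ≈ 598.60.
Offset from x = 583: 598.60 − 583 ≈ 15.60.

≈ 16 cm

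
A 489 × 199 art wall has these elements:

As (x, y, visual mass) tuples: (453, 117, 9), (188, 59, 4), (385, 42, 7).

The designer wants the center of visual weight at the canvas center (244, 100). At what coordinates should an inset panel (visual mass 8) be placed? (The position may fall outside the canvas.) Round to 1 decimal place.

New total weight: (9 + 4 + 7) + 8 = 28.
x: need Σw·x = 28·244 = 6832. Existing = 9·453 + 4·188 + 7·385 = 7524. Remainder -692 / 8 ≈ -86.50.
y: need Σw·y = 28·100 = 2800. Existing = 9·117 + 4·59 + 7·42 = 1583. Remainder 1217 / 8 ≈ 152.12.

(-86.5, 152.1)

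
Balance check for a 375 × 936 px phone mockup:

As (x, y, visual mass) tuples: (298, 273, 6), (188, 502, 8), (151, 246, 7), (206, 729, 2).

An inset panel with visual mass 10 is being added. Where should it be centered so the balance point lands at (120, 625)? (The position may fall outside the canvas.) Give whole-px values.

(-80, 1179)

New total weight: (6 + 8 + 7 + 2) + 10 = 33.
Along x: (4761 + 10·x) / 33 = 120 (existing moment 6·298 + 8·188 + 7·151 + 2·206 = 4761) ⇒ x = (3960 − 4761) / 10 ≈ -80.10.
Along y: (8834 + 10·y) / 33 = 625 (existing moment 6·273 + 8·502 + 7·246 + 2·729 = 8834) ⇒ y = (20625 − 8834) / 10 ≈ 1179.10.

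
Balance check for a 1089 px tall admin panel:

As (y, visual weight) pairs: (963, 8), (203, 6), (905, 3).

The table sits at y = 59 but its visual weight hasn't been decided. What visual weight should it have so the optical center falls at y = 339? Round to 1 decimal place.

Fixed elements: Σw = 8 + 6 + 3 = 17, Σw·y = 8·963 + 6·203 + 3·905 = 11637.
Set Σw·y/Σw = 339: (11637 + 59w) = 339·(17 + w).
Solving: w = (339·17 − 11637) / (59 − 339) = -5874 / -280 ≈ 20.98.

w ≈ 21.0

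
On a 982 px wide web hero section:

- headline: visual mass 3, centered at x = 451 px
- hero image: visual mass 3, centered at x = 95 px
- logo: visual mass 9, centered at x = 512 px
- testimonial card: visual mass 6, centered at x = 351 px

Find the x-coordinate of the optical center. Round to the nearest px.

Weights sum to 3 + 3 + 9 + 6 = 21.
x-moment: 3·451 + 3·95 + 9·512 + 6·351 = 8352; centroid 8352/21 ≈ 397.71.

x ≈ 398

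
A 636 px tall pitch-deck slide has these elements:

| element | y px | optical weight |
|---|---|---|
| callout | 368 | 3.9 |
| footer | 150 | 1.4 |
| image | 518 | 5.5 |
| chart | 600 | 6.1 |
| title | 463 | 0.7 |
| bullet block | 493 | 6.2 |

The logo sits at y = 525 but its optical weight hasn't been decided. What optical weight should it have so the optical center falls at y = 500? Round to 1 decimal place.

w ≈ 14.6

Fixed elements: Σw = 3.9 + 1.4 + 5.5 + 6.1 + 0.7 + 6.2 = 23.8, Σw·y = 3.9·368 + 1.4·150 + 5.5·518 + 6.1·600 + 0.7·463 + 6.2·493 = 11534.9.
Balance at y = 500 requires (11534.9 + w·525) / (23.8 + w) = 500.
Rearranging, w·(525 − 500) = 500·23.8 − 11534.9 = 365.1, so w ≈ 365.1/25 = 14.60.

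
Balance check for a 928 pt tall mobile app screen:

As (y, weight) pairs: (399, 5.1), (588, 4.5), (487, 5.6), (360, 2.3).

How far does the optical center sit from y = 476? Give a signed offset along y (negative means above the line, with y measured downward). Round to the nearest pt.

Weights sum to 5.1 + 4.5 + 5.6 + 2.3 = 17.5.
y: (5.1·399 + 4.5·588 + 5.6·487 + 2.3·360) / 17.5 = 8236.1 / 17.5 ≈ 470.63
Against y = 476, that's 470.63 − 476 = -5.37.

≈ -5 pt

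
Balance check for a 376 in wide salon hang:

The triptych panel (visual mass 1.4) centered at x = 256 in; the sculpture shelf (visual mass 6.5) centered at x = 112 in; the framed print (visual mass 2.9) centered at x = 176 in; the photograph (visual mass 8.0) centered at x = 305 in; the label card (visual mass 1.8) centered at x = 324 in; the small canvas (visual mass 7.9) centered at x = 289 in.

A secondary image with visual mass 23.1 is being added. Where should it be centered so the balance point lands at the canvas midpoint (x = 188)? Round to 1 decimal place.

With the secondary image, Σw becomes 1.4 + 6.5 + 2.9 + 8.0 + 1.8 + 7.9 + 23.1 = 51.6.
Along x: (6903.1 + 23.1·x) / 51.6 = 188 (existing moment 1.4·256 + 6.5·112 + 2.9·176 + 8.0·305 + 1.8·324 + 7.9·289 = 6903.1) ⇒ x = (9700.8 − 6903.1) / 23.1 ≈ 121.11.

x ≈ 121.1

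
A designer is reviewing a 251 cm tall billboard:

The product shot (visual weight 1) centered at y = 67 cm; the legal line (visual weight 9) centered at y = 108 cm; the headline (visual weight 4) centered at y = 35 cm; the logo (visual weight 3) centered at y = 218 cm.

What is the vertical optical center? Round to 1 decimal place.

Weights sum to 1 + 9 + 4 + 3 = 17.
y-moment: 1·67 + 9·108 + 4·35 + 3·218 = 1833; centroid 1833/17 ≈ 107.82.

y ≈ 107.8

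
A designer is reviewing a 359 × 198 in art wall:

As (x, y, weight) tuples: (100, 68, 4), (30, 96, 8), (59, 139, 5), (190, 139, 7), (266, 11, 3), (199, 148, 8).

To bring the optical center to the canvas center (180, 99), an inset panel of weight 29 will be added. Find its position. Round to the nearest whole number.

With the inset panel, Σw becomes 4 + 8 + 5 + 7 + 3 + 8 + 29 = 64.
x: target moment 64×180 = 11520; current 4·100 + 8·30 + 5·59 + 7·190 + 3·266 + 8·199 = 4655; the inset panel supplies 6865, so x = 6865/29 ≈ 236.72.
y: target moment 64×99 = 6336; current 4·68 + 8·96 + 5·139 + 7·139 + 3·11 + 8·148 = 3925; the inset panel supplies 2411, so y = 2411/29 ≈ 83.14.

(237, 83)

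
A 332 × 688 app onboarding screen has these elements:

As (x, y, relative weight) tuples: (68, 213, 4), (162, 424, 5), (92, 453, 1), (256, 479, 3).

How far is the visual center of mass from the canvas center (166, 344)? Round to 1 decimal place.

≈ 34.3

Σw = 4 + 5 + 1 + 3 = 13.
x-moment: 4·68 + 5·162 + 1·92 + 3·256 = 1942; centroid 1942/13 ≈ 149.38.
y-moment: 4·213 + 5·424 + 1·453 + 3·479 = 4862; centroid 4862/13 ≈ 374.00.
Relative to (166, 344): Δ = (-16.62, 30.00); |Δ| = √(-16.62² + 30.00²) ≈ 34.29.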